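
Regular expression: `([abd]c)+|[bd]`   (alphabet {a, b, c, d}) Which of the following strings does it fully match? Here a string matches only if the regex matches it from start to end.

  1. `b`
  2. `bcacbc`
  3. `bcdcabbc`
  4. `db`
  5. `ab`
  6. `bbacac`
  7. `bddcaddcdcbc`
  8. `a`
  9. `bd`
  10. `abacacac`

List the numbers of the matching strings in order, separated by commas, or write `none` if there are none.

1 → match
2 → match
3 → no match
4 → no match
5 → no match
6 → no match
7 → no match
8 → no match
9 → no match
10 → no match

1, 2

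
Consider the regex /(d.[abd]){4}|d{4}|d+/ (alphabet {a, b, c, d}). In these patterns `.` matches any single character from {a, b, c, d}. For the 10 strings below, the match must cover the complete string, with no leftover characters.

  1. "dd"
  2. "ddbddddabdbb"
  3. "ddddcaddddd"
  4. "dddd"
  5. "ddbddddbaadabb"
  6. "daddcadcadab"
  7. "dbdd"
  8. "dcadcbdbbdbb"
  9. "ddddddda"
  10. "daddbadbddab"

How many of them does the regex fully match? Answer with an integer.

6

1 → match
2 → match
3 → no match
4 → match
5 → no match
6 → match
7 → no match
8 → match
9 → no match
10 → match
Total matched: 6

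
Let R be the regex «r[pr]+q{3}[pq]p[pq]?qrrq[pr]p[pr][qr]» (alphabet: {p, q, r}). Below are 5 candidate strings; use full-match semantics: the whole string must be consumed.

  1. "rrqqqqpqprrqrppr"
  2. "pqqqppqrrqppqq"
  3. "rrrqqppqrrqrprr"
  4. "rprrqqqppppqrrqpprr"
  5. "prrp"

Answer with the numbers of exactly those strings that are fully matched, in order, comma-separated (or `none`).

1 → no match
2 → no match — must start with "r"
3 → no match
4 → no match
5 → no match — must start with "r"

none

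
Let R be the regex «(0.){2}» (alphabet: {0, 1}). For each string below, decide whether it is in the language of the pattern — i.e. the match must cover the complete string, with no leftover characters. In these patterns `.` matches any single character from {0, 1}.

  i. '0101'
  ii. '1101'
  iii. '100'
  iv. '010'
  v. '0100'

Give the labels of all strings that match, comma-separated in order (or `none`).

i, v

i. '0101' → match
ii. '1101' → no match — must start with '0'
iii. '100' → no match — must start with '0'
iv. '010' → no match
v. '0100' → match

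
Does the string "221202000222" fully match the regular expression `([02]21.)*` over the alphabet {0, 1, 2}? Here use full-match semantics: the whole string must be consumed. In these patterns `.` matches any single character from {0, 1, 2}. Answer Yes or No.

No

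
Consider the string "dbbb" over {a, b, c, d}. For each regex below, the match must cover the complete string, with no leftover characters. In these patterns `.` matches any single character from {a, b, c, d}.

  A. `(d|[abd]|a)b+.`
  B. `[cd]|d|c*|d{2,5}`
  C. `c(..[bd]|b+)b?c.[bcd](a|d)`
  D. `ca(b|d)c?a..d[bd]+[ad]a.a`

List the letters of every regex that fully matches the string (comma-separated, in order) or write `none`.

A

A → match
B → no match
C → no match — must start with "c"
D → no match — must start with "ca"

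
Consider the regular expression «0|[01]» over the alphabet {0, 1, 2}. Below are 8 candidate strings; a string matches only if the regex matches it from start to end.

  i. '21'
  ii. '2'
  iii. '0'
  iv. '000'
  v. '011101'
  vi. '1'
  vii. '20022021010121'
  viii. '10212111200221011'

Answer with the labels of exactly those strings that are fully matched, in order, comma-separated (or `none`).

i → no match
ii → no match
iii → match
iv → no match
v → no match
vi → match
vii → no match
viii → no match

iii, vi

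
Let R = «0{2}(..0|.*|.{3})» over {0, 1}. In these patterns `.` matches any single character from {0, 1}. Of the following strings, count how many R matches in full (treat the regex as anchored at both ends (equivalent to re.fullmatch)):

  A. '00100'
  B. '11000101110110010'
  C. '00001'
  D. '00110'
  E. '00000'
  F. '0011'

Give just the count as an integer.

5

A → match
B → no match — must start with '0'
C → match
D → match
E → match
F → match
Total matched: 5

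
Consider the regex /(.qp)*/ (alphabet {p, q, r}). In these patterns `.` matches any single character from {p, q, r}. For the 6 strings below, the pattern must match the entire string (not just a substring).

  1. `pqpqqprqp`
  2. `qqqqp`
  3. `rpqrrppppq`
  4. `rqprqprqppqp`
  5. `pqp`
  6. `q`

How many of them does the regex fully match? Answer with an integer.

1. `pqpqqprqp` → match
2. `qqqqp` → no match
3. `rpqrrppppq` → no match
4. `rqprqprqppqp` → match
5. `pqp` → match
6. `q` → no match
Total matched: 3

3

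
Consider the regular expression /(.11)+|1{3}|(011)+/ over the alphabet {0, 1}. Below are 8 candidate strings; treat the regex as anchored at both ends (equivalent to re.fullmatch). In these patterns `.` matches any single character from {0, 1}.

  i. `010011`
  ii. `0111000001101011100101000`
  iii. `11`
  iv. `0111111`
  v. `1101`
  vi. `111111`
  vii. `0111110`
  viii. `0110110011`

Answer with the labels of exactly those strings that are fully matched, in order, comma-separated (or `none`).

vi

i → no match
ii → no match
iii → no match
iv → no match
v → no match
vi → match
vii → no match
viii → no match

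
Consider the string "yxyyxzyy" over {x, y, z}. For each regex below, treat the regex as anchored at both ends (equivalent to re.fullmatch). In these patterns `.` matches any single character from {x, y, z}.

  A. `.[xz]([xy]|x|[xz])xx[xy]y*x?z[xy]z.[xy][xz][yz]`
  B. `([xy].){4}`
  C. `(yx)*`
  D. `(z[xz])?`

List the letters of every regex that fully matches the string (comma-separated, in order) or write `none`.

B

A → no match
B → match
C → no match
D → no match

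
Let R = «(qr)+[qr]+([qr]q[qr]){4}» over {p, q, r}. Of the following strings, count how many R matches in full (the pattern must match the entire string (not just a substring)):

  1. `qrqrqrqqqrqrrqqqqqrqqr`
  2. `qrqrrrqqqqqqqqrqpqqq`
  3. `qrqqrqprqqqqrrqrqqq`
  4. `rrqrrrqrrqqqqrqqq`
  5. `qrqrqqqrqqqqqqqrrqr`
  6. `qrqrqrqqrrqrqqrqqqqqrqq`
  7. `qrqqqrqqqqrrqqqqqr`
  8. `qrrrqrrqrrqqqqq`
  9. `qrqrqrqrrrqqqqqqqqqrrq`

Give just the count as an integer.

1 → no match
2 → no match
3 → no match
4 → no match — must start with `qr`
5 → match
6 → match
7 → no match
8 → match
9 → no match
Total matched: 3

3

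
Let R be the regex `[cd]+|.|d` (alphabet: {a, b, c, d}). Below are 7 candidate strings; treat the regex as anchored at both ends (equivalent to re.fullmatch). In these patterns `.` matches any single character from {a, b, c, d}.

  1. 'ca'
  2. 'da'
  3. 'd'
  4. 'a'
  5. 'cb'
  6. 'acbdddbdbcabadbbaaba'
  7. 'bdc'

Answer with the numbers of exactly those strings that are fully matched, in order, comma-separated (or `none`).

1. 'ca' → no match
2. 'da' → no match
3. 'd' → match
4. 'a' → match
5. 'cb' → no match
6 → no match
7. 'bdc' → no match

3, 4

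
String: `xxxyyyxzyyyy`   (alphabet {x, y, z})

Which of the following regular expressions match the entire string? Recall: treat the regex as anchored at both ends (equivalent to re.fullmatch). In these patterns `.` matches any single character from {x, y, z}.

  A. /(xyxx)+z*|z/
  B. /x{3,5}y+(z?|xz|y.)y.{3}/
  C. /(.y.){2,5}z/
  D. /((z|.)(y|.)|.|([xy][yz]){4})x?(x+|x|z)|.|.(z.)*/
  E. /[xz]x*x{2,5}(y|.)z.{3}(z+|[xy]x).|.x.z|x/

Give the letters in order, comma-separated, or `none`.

A → no match
B → match
C → no match — must end with `z`
D → no match
E → no match

B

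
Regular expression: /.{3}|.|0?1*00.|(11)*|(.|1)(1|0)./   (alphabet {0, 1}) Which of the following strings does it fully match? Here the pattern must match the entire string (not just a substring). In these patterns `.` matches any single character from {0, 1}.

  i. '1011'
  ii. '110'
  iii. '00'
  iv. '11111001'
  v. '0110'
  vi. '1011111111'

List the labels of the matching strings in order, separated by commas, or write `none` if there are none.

ii, iv

i → no match
ii → match
iii → no match
iv → match
v → no match
vi → no match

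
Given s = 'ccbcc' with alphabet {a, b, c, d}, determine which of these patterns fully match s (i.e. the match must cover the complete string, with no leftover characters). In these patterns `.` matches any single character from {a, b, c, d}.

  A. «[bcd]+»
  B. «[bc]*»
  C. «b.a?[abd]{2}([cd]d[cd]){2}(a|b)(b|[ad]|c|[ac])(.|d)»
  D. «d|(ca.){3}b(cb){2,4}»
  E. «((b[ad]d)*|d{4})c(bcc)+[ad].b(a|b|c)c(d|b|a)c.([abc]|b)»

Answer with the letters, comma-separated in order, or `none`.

A → match
B → match
C → no match — must start with 'b'
D → no match
E → no match

A, B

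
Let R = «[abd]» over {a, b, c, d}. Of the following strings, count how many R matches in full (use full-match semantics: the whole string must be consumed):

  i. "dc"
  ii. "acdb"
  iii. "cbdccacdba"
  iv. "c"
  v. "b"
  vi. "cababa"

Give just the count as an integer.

i → no match
ii → no match
iii → no match
iv → no match
v → match
vi → no match
Total matched: 1

1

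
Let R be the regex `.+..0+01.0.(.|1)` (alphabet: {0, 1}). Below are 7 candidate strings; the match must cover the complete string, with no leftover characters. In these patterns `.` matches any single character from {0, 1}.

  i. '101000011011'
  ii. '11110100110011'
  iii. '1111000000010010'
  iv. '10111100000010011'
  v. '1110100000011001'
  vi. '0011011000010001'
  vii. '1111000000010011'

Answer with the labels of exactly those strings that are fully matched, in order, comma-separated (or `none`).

i, iii, iv, v, vi, vii

i → match
ii → no match
iii → match
iv → match
v → match
vi → match
vii → match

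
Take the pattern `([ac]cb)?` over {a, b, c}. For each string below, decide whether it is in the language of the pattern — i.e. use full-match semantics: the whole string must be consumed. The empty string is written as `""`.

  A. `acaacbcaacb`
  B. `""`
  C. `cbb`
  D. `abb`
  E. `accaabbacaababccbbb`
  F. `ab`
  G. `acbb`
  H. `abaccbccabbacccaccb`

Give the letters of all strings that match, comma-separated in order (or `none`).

B

A. `acaacbcaacb` → no match
B. `""` → match
C. `cbb` → no match
D. `abb` → no match
E → no match
F. `ab` → no match
G. `acbb` → no match
H → no match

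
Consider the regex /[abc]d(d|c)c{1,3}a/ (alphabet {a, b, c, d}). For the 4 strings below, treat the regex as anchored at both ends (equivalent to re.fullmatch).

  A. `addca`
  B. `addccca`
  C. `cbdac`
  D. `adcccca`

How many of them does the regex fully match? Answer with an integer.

3

A. `addca` → match
B. `addccca` → match
C. `cbdac` → no match — must end with `ca`
D. `adcccca` → match
Total matched: 3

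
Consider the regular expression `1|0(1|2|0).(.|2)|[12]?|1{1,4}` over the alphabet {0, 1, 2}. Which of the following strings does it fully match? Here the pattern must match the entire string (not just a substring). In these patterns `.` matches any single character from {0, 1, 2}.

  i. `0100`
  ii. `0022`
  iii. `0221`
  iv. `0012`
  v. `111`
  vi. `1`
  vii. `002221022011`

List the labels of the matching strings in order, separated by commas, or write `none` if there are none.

i. `0100` → match
ii. `0022` → match
iii. `0221` → match
iv. `0012` → match
v. `111` → match
vi. `1` → match
vii. `002221022011` → no match

i, ii, iii, iv, v, vi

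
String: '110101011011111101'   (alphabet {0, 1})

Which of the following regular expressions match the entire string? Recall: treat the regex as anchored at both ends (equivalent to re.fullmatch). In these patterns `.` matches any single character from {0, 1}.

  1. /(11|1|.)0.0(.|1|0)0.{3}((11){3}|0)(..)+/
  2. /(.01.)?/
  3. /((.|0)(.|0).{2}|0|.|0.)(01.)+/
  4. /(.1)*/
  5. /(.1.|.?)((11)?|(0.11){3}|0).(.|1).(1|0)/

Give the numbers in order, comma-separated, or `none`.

1

1 → match
2 → no match
3 → no match
4 → no match
5 → no match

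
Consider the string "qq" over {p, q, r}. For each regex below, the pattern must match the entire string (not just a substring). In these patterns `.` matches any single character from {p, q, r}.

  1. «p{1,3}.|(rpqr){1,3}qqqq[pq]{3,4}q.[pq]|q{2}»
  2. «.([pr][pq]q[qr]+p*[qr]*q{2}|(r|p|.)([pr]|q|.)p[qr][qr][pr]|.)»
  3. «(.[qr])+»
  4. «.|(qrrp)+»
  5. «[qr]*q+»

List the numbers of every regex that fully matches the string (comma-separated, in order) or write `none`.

1 → match
2 → match
3 → match
4 → no match
5 → match

1, 2, 3, 5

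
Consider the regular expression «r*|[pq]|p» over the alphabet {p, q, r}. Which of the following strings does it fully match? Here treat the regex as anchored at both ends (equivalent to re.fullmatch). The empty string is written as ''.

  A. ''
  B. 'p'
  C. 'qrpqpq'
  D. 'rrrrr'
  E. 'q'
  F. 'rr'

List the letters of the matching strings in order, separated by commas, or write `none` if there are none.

A, B, D, E, F

A. '' → match
B. 'p' → match
C. 'qrpqpq' → no match
D. 'rrrrr' → match
E. 'q' → match
F. 'rr' → match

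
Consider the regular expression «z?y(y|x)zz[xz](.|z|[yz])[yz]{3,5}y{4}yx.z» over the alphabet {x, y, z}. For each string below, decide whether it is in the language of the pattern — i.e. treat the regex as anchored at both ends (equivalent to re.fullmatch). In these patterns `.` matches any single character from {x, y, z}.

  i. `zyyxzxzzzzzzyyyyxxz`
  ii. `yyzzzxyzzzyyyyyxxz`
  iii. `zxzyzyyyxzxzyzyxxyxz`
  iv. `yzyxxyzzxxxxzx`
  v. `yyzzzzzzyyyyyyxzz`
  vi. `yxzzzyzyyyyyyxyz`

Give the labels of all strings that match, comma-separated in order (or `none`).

i → no match
ii → match
iii → no match
iv → no match — must end with `z`
v → match
vi → no match

ii, v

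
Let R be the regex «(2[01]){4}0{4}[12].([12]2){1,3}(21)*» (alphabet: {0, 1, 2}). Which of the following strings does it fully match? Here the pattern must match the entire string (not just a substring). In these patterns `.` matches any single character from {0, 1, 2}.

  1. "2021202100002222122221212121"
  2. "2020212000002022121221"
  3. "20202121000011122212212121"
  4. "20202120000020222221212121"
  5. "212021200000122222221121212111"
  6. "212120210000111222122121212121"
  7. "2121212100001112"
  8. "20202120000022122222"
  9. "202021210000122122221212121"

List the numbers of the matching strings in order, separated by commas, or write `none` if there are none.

1 → match
2 → match
3 → match
4 → match
5 → no match
6 → match
7 → match
8 → match
9 → no match

1, 2, 3, 4, 6, 7, 8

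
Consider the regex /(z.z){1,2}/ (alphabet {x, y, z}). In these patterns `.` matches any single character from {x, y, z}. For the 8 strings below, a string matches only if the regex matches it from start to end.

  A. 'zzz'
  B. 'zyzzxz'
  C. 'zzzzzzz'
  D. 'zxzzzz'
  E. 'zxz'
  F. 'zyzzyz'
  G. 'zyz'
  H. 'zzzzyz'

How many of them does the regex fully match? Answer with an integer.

7

A → match
B → match
C → no match
D → match
E → match
F → match
G → match
H → match
Total matched: 7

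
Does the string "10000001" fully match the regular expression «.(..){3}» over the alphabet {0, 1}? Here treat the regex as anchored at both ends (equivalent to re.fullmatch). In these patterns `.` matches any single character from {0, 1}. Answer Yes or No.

No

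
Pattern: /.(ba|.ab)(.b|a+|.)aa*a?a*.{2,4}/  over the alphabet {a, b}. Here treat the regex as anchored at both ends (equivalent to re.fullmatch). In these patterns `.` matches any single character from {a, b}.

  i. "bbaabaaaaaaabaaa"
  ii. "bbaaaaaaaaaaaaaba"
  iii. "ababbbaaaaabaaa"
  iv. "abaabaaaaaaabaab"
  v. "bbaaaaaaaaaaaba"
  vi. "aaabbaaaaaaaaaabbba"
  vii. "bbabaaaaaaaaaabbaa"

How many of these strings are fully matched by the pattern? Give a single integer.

i → match
ii → match
iii → match
iv → match
v → match
vi → match
vii → match
Total matched: 7

7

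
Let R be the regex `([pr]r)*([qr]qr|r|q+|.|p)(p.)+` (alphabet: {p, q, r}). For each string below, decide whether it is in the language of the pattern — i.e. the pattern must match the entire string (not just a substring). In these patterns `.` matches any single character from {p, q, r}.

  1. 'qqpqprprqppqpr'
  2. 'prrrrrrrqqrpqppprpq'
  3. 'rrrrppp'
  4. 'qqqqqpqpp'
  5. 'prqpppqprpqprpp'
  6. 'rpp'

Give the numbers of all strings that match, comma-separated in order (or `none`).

2, 3, 4, 5, 6

1 → no match
2 → match
3. 'rrrrppp' → match
4. 'qqqqqpqpp' → match
5 → match
6. 'rpp' → match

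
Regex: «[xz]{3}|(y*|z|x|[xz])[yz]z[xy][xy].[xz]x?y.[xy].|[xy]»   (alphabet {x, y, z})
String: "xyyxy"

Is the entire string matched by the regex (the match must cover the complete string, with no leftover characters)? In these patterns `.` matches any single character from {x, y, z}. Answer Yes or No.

No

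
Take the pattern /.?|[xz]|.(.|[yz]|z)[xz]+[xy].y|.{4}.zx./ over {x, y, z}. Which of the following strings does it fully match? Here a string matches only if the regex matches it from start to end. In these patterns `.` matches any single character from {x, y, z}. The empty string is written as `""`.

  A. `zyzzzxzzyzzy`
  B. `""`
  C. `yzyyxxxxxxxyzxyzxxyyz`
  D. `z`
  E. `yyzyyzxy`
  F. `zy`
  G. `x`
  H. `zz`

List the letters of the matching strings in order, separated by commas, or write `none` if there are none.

A → no match
B → match
C → no match
D → match
E → match
F → no match
G → match
H → no match

B, D, E, G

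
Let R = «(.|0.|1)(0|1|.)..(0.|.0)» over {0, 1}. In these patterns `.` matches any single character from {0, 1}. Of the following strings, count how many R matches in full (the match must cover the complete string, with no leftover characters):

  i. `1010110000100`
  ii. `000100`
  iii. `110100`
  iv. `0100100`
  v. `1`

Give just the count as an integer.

3

i → no match
ii → match
iii → match
iv → match
v → no match
Total matched: 3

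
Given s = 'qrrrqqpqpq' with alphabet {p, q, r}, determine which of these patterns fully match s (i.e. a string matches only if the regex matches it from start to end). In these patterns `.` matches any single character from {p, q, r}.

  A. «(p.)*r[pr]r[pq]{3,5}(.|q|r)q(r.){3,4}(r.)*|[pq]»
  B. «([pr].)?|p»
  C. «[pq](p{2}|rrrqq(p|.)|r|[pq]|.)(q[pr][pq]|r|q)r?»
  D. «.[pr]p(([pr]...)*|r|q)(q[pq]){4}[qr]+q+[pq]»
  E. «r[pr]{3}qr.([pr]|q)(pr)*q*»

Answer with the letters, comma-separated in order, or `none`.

A → no match
B → no match
C → match
D → no match
E → no match — must start with 'r'

C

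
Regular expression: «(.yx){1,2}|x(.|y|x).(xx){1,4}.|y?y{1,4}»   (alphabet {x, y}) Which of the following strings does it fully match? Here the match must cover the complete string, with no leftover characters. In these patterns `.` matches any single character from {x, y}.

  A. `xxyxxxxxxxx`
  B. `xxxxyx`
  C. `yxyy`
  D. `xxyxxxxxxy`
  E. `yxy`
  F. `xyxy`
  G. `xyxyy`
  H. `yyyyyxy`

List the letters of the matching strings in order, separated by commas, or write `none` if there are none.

D

A. `xxyxxxxxxxx` → no match
B. `xxxxyx` → no match
C. `yxyy` → no match
D. `xxyxxxxxxy` → match
E. `yxy` → no match
F. `xyxy` → no match
G. `xyxyy` → no match
H. `yyyyyxy` → no match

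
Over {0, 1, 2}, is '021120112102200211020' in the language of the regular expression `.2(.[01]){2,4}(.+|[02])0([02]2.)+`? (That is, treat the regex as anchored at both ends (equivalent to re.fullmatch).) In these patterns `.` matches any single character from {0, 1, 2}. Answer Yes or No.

No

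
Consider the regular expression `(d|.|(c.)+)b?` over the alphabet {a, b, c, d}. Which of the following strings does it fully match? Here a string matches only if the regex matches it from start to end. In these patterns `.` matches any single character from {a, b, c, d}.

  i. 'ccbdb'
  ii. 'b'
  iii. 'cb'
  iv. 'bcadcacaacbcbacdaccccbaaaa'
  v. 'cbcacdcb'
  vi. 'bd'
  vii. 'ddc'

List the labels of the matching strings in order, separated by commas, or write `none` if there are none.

ii, iii, v

i → no match
ii → match
iii → match
iv → no match
v → match
vi → no match
vii → no match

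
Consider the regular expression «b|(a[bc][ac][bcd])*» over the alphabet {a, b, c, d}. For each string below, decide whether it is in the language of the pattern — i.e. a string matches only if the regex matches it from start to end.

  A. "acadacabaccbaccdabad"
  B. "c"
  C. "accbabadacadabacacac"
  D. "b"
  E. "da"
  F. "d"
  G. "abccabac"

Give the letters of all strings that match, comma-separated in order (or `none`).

A → match
B. "c" → no match
C → match
D. "b" → match
E. "da" → no match
F. "d" → no match
G. "abccabac" → match

A, C, D, G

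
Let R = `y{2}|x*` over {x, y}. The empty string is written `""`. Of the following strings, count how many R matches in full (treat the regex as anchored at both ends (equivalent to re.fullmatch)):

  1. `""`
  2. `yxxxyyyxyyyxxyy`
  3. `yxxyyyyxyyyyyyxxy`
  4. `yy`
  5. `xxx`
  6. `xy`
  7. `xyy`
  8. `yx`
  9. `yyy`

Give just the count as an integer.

3

1. `""` → match
2 → no match
3 → no match
4. `yy` → match
5. `xxx` → match
6. `xy` → no match
7. `xyy` → no match
8. `yx` → no match
9. `yyy` → no match
Total matched: 3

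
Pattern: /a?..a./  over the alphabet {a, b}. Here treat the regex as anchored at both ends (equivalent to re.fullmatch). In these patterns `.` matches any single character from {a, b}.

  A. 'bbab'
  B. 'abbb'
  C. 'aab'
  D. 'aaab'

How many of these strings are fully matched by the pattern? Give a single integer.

2

A. 'bbab' → match
B. 'abbb' → no match
C. 'aab' → no match
D. 'aaab' → match
Total matched: 2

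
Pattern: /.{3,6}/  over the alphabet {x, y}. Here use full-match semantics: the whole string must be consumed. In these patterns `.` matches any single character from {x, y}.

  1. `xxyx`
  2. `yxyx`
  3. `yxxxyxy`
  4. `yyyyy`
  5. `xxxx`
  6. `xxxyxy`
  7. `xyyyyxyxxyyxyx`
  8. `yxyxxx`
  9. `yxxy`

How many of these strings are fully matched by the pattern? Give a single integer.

7

1 → match
2 → match
3 → no match
4 → match
5 → match
6 → match
7 → no match
8 → match
9 → match
Total matched: 7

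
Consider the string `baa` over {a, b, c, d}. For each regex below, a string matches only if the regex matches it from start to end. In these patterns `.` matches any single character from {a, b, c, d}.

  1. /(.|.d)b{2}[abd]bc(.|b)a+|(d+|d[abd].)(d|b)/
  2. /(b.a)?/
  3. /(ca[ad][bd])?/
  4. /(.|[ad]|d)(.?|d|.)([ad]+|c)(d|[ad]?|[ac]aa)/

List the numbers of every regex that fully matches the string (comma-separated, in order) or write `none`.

2, 4

1 → no match
2 → match
3 → no match
4 → match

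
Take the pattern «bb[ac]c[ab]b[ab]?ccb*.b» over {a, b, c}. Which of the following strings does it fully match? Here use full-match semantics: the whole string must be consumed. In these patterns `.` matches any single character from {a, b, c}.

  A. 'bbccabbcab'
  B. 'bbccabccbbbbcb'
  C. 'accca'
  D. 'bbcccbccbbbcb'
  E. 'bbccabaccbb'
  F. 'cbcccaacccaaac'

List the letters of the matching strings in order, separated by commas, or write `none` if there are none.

B, E

A → no match
B → match
C → no match — must start with 'bb'
D → no match
E → match
F → no match — must start with 'bb'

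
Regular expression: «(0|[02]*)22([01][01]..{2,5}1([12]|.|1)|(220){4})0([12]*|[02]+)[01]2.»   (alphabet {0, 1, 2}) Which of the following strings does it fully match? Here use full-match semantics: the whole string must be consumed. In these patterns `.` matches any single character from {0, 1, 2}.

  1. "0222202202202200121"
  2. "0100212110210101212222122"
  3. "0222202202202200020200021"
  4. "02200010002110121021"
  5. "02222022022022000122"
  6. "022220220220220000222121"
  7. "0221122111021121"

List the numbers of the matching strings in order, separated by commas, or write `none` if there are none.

1, 3, 4, 5, 6, 7

1 → match
2 → no match
3 → match
4 → match
5 → match
6 → match
7 → match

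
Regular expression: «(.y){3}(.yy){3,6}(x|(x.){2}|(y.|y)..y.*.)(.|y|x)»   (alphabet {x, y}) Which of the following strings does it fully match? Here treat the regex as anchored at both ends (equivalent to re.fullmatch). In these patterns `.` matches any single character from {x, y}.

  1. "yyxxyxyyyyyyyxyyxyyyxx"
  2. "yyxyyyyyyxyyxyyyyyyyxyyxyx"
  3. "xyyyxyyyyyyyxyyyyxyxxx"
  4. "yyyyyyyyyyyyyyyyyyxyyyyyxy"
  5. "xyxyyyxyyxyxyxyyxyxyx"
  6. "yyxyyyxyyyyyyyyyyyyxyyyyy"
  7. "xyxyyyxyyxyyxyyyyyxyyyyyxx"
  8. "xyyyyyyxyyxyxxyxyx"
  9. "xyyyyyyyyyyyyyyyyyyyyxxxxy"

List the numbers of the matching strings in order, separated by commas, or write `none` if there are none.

2, 3, 4, 6, 7, 9

1 → no match
2 → match
3 → match
4 → match
5 → no match
6 → match
7 → match
8 → no match
9 → match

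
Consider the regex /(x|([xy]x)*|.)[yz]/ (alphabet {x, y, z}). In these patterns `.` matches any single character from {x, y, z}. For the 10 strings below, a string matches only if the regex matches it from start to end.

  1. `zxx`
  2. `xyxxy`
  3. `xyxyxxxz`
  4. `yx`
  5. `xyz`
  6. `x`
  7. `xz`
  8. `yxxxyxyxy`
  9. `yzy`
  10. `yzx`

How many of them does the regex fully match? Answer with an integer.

1 → no match
2 → no match
3 → no match
4 → no match
5 → no match
6 → no match
7 → match
8 → match
9 → no match
10 → no match
Total matched: 2

2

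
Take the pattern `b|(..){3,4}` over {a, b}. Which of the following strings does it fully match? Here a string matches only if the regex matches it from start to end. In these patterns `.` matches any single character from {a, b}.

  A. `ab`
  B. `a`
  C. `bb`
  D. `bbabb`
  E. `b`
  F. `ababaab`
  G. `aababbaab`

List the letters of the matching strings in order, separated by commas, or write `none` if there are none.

A. `ab` → no match
B. `a` → no match
C. `bb` → no match
D. `bbabb` → no match
E. `b` → match
F. `ababaab` → no match
G. `aababbaab` → no match

E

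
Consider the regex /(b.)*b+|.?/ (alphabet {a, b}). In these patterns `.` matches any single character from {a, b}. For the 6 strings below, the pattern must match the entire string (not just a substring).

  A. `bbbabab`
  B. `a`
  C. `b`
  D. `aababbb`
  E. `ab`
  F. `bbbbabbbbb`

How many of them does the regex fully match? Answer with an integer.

A → match
B → match
C → match
D → no match
E → no match
F → no match
Total matched: 3

3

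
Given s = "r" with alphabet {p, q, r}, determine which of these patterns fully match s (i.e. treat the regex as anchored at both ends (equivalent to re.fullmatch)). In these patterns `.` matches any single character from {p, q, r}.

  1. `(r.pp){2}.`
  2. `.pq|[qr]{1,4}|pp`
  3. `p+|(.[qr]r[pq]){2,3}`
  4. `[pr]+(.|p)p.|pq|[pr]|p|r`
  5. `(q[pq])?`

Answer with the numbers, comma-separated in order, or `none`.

2, 4

1 → no match
2 → match
3 → no match
4 → match
5 → no match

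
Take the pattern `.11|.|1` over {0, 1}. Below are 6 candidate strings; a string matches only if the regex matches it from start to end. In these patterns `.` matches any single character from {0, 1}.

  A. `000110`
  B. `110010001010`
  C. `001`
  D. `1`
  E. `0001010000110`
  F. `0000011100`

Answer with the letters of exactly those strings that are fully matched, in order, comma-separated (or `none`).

D

A → no match
B → no match
C → no match
D → match
E → no match
F → no match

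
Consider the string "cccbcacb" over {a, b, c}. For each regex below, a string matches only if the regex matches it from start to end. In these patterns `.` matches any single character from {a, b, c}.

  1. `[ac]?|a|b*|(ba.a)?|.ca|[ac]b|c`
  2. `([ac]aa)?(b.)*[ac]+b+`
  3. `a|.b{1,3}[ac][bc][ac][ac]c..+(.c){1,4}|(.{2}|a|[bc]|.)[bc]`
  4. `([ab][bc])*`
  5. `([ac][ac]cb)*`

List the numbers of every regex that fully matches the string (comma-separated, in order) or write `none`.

5

1 → no match
2 → no match
3 → no match
4 → no match
5 → match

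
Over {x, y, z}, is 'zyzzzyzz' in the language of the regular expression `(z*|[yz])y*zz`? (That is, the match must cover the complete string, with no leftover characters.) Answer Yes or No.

No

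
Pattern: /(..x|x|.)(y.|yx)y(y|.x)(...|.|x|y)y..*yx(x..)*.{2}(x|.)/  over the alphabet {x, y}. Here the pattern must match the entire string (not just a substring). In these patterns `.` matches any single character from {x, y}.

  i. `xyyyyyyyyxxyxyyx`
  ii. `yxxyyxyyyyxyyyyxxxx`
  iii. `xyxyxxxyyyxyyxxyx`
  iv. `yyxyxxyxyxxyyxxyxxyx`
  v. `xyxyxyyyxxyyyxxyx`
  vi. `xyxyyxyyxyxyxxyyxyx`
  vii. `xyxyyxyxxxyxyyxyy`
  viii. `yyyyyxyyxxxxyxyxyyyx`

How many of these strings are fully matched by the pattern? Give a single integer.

i → match
ii → no match
iii → match
iv → no match
v → match
vi → match
vii → no match
viii → no match
Total matched: 4

4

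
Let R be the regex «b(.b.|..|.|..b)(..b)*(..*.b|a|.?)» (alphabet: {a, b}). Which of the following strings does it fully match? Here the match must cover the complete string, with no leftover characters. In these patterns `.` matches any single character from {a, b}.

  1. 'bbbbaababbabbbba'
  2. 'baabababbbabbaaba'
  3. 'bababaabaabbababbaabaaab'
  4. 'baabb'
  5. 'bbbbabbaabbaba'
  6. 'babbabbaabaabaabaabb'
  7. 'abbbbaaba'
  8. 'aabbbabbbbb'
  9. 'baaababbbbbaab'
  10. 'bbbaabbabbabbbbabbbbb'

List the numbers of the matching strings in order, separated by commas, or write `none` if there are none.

3, 4, 5, 6, 9, 10

1 → no match
2 → no match
3 → match
4 → match
5 → match
6 → match
7 → no match — must start with 'b'
8 → no match — must start with 'b'
9 → match
10 → match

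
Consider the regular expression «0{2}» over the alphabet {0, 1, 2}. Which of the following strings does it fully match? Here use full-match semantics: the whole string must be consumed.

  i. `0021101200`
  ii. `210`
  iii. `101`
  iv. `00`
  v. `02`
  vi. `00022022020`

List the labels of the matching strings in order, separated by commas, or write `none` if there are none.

i → no match
ii → no match — must start with `0`
iii → no match — must start with `0`
iv → match
v → no match — must end with `0`
vi → no match

iv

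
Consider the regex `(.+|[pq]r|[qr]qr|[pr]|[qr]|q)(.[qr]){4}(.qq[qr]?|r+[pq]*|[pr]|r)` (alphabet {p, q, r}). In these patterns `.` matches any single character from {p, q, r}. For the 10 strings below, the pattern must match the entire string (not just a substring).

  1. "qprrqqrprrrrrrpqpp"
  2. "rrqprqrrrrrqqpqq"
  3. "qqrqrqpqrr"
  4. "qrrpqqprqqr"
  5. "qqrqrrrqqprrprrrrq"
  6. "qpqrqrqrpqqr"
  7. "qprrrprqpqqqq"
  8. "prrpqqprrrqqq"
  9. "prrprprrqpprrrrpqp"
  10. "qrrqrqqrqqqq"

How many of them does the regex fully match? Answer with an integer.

1 → match
2 → match
3 → no match
4 → no match
5 → no match
6 → no match
7 → no match
8 → no match
9 → no match
10 → match
Total matched: 3

3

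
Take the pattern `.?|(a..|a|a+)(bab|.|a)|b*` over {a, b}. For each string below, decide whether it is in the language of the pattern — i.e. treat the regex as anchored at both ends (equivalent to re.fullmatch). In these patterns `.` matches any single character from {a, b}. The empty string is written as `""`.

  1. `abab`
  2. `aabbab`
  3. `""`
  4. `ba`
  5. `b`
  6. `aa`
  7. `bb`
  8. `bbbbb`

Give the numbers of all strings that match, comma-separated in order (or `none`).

1, 2, 3, 5, 6, 7, 8

1. `abab` → match
2. `aabbab` → match
3. `""` → match
4. `ba` → no match
5. `b` → match
6. `aa` → match
7. `bb` → match
8. `bbbbb` → match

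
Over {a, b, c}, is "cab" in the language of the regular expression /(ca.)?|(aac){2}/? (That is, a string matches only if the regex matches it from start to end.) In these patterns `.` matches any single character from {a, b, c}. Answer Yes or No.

Yes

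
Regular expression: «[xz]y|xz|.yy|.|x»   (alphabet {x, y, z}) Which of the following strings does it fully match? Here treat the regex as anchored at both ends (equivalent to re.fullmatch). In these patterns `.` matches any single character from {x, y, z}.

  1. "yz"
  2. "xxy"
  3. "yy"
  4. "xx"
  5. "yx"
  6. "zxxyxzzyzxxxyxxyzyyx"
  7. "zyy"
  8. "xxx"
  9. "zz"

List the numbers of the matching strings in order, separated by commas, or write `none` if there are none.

1 → no match
2 → no match
3 → no match
4 → no match
5 → no match
6 → no match
7 → match
8 → no match
9 → no match

7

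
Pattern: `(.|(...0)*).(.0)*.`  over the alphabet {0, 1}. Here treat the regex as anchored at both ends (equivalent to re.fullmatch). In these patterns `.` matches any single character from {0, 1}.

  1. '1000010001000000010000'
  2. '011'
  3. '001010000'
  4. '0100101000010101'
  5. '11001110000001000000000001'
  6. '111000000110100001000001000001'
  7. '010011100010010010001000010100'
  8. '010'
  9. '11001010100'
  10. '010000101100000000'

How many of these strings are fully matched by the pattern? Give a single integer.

10

1 → match
2 → match
3 → match
4 → match
5 → match
6 → match
7 → match
8 → match
9 → match
10 → match
Total matched: 10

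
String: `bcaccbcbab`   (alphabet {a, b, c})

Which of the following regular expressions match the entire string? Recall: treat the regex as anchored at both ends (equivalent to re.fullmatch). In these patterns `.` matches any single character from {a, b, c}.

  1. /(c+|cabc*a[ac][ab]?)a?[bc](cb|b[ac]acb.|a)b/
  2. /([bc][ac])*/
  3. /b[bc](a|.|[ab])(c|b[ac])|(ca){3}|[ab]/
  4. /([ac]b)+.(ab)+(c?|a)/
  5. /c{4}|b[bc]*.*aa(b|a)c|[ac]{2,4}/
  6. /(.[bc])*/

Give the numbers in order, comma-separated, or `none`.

1 → no match
2 → no match
3 → no match
4 → no match
5 → no match
6 → match

6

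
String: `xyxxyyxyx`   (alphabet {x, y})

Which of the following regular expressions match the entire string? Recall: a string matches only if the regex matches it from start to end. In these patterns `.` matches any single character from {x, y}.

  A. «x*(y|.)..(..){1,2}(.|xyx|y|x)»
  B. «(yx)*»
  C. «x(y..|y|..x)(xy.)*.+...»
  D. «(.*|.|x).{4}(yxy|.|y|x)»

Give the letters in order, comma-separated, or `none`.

A, C, D

A → match
B → no match
C → match
D → match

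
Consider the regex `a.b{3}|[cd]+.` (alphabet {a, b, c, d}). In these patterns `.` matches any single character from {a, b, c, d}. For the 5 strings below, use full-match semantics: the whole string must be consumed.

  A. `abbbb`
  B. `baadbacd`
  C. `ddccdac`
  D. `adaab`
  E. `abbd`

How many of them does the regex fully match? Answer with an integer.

A → match
B → no match
C → no match
D → no match
E → no match
Total matched: 1

1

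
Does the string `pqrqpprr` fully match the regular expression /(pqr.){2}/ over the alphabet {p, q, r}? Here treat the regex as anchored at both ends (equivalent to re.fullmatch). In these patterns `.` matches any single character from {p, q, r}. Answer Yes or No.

No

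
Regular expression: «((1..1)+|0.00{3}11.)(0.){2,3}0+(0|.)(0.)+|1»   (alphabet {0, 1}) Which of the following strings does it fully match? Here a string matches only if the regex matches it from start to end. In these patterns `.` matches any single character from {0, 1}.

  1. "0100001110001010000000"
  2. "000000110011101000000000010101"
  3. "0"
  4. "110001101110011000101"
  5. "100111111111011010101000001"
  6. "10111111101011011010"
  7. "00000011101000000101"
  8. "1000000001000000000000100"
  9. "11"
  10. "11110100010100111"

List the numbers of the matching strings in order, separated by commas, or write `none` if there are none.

1 → match
2 → no match
3 → no match
4 → no match
5 → no match
6 → no match
7 → match
8 → no match
9 → no match
10 → no match

1, 7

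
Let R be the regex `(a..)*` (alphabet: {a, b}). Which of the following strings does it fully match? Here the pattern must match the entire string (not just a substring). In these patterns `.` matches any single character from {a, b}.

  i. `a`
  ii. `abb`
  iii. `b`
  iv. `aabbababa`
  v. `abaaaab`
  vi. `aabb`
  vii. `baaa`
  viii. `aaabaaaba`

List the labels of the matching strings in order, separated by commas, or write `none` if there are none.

ii

i → no match
ii → match
iii → no match
iv → no match
v → no match
vi → no match
vii → no match
viii → no match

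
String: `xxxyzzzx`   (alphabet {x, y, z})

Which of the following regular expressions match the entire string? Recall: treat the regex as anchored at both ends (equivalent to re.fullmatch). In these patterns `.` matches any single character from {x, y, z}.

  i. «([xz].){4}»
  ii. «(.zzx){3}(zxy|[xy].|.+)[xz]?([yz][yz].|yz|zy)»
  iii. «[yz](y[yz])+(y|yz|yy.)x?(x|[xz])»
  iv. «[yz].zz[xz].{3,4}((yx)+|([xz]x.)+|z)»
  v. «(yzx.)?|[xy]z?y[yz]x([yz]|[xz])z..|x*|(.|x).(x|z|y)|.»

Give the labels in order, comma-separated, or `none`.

i → match
ii → no match
iii → no match
iv → no match
v → no match

i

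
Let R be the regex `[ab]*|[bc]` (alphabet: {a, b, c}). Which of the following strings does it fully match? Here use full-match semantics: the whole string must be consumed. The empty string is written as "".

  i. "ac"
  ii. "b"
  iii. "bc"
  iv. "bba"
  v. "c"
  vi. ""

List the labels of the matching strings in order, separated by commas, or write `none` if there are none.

i → no match
ii → match
iii → no match
iv → match
v → match
vi → match

ii, iv, v, vi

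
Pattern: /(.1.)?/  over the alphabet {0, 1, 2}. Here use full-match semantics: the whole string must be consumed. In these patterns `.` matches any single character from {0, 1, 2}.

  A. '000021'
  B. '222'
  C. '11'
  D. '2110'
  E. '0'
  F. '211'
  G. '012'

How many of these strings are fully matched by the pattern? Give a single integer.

2

A. '000021' → no match
B. '222' → no match
C. '11' → no match
D. '2110' → no match
E. '0' → no match
F. '211' → match
G. '012' → match
Total matched: 2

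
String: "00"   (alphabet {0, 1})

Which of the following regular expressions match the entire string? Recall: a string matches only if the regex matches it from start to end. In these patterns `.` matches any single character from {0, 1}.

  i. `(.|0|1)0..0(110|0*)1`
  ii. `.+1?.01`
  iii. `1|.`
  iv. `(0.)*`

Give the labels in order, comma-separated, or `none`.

i → no match — must end with "1"
ii → no match — must end with "01"
iii → no match
iv → match

iv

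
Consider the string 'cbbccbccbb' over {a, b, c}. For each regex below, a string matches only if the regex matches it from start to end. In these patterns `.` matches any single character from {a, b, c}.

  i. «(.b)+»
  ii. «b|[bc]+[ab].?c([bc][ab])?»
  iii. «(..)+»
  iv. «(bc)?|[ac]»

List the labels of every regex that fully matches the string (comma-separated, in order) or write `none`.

ii, iii

i → no match
ii → match
iii → match
iv → no match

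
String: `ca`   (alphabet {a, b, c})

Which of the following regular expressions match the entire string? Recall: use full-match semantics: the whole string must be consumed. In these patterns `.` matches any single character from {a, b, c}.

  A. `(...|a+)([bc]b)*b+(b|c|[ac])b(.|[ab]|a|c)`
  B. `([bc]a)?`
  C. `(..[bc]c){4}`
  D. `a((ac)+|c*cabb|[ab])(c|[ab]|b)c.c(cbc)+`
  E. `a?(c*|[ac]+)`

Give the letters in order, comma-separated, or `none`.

B, E

A → no match
B → match
C → no match — must end with `c`
D → no match — must start with `a`
E → match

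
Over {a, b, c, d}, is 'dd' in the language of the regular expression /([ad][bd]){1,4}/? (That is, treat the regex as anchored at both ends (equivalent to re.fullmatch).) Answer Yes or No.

Yes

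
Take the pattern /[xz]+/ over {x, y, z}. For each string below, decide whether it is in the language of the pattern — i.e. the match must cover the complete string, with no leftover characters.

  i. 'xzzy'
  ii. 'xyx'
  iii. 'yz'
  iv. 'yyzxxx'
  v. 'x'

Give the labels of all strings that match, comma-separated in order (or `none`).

i → no match
ii → no match
iii → no match
iv → no match
v → match

v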